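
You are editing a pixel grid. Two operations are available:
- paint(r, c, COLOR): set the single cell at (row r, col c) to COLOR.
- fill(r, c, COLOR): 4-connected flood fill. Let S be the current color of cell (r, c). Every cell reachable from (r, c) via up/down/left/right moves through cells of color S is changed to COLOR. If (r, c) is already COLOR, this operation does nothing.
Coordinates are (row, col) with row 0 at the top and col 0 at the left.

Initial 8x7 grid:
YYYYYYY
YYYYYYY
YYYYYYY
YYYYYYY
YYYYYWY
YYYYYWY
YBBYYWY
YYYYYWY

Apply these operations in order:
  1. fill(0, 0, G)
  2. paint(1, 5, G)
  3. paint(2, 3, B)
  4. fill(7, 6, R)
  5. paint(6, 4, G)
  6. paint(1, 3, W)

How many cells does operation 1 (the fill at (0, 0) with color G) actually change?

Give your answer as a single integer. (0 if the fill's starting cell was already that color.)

After op 1 fill(0,0,G) [50 cells changed]:
GGGGGGG
GGGGGGG
GGGGGGG
GGGGGGG
GGGGGWG
GGGGGWG
GBBGGWG
GGGGGWG

Answer: 50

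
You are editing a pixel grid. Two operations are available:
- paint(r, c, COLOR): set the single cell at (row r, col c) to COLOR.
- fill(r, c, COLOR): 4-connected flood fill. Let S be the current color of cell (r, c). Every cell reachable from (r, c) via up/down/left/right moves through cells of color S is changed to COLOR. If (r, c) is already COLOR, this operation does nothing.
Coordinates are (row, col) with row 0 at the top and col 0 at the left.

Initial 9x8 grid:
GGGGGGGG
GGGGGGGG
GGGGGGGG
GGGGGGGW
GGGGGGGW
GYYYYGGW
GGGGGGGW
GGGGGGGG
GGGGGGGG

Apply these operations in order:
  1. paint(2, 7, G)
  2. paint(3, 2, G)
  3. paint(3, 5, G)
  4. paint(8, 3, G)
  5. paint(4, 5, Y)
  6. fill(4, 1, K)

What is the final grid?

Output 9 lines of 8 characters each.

After op 1 paint(2,7,G):
GGGGGGGG
GGGGGGGG
GGGGGGGG
GGGGGGGW
GGGGGGGW
GYYYYGGW
GGGGGGGW
GGGGGGGG
GGGGGGGG
After op 2 paint(3,2,G):
GGGGGGGG
GGGGGGGG
GGGGGGGG
GGGGGGGW
GGGGGGGW
GYYYYGGW
GGGGGGGW
GGGGGGGG
GGGGGGGG
After op 3 paint(3,5,G):
GGGGGGGG
GGGGGGGG
GGGGGGGG
GGGGGGGW
GGGGGGGW
GYYYYGGW
GGGGGGGW
GGGGGGGG
GGGGGGGG
After op 4 paint(8,3,G):
GGGGGGGG
GGGGGGGG
GGGGGGGG
GGGGGGGW
GGGGGGGW
GYYYYGGW
GGGGGGGW
GGGGGGGG
GGGGGGGG
After op 5 paint(4,5,Y):
GGGGGGGG
GGGGGGGG
GGGGGGGG
GGGGGGGW
GGGGGYGW
GYYYYGGW
GGGGGGGW
GGGGGGGG
GGGGGGGG
After op 6 fill(4,1,K) [63 cells changed]:
KKKKKKKK
KKKKKKKK
KKKKKKKK
KKKKKKKW
KKKKKYKW
KYYYYKKW
KKKKKKKW
KKKKKKKK
KKKKKKKK

Answer: KKKKKKKK
KKKKKKKK
KKKKKKKK
KKKKKKKW
KKKKKYKW
KYYYYKKW
KKKKKKKW
KKKKKKKK
KKKKKKKK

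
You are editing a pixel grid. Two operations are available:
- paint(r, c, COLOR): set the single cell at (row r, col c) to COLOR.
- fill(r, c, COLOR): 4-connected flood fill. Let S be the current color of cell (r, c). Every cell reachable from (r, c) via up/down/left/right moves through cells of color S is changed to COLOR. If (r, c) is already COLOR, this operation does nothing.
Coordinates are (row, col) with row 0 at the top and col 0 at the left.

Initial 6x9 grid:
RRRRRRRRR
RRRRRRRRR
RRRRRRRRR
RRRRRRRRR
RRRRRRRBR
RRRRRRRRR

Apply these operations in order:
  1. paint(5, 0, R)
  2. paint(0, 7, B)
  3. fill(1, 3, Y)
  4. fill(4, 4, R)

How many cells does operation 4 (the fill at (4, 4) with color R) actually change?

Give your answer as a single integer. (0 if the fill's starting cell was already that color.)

Answer: 52

Derivation:
After op 1 paint(5,0,R):
RRRRRRRRR
RRRRRRRRR
RRRRRRRRR
RRRRRRRRR
RRRRRRRBR
RRRRRRRRR
After op 2 paint(0,7,B):
RRRRRRRBR
RRRRRRRRR
RRRRRRRRR
RRRRRRRRR
RRRRRRRBR
RRRRRRRRR
After op 3 fill(1,3,Y) [52 cells changed]:
YYYYYYYBY
YYYYYYYYY
YYYYYYYYY
YYYYYYYYY
YYYYYYYBY
YYYYYYYYY
After op 4 fill(4,4,R) [52 cells changed]:
RRRRRRRBR
RRRRRRRRR
RRRRRRRRR
RRRRRRRRR
RRRRRRRBR
RRRRRRRRR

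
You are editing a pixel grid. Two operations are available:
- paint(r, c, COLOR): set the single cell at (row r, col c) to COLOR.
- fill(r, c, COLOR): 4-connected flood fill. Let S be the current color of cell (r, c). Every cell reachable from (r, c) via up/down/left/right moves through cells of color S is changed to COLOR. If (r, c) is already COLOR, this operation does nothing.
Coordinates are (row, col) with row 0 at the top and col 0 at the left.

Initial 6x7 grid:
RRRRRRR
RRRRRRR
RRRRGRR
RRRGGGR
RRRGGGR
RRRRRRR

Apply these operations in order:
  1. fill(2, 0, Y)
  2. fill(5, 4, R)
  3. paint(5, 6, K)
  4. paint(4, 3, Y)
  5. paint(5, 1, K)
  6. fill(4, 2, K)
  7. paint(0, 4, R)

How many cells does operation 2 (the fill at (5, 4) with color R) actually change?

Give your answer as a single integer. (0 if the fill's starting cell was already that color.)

Answer: 35

Derivation:
After op 1 fill(2,0,Y) [35 cells changed]:
YYYYYYY
YYYYYYY
YYYYGYY
YYYGGGY
YYYGGGY
YYYYYYY
After op 2 fill(5,4,R) [35 cells changed]:
RRRRRRR
RRRRRRR
RRRRGRR
RRRGGGR
RRRGGGR
RRRRRRR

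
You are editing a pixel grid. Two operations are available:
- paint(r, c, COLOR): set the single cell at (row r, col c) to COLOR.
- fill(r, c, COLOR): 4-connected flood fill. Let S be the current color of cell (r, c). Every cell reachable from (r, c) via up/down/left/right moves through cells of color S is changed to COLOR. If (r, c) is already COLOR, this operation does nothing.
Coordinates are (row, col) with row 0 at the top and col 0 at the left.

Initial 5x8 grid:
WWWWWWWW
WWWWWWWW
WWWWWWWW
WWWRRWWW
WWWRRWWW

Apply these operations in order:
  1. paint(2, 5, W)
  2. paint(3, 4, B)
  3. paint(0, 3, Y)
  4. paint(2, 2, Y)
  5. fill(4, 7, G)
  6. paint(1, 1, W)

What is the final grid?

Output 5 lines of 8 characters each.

Answer: GGGYGGGG
GWGGGGGG
GGYGGGGG
GGGRBGGG
GGGRRGGG

Derivation:
After op 1 paint(2,5,W):
WWWWWWWW
WWWWWWWW
WWWWWWWW
WWWRRWWW
WWWRRWWW
After op 2 paint(3,4,B):
WWWWWWWW
WWWWWWWW
WWWWWWWW
WWWRBWWW
WWWRRWWW
After op 3 paint(0,3,Y):
WWWYWWWW
WWWWWWWW
WWWWWWWW
WWWRBWWW
WWWRRWWW
After op 4 paint(2,2,Y):
WWWYWWWW
WWWWWWWW
WWYWWWWW
WWWRBWWW
WWWRRWWW
After op 5 fill(4,7,G) [34 cells changed]:
GGGYGGGG
GGGGGGGG
GGYGGGGG
GGGRBGGG
GGGRRGGG
After op 6 paint(1,1,W):
GGGYGGGG
GWGGGGGG
GGYGGGGG
GGGRBGGG
GGGRRGGG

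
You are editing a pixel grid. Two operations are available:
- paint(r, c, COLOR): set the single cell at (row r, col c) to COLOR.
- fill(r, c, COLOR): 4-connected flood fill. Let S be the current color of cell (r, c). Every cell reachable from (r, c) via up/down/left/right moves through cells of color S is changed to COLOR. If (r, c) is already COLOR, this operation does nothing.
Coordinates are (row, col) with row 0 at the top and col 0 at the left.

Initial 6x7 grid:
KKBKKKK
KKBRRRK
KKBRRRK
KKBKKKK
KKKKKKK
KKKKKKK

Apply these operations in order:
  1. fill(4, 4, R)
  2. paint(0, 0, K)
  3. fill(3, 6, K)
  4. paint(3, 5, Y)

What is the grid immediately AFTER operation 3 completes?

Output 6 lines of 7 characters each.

Answer: KKBKKKK
KKBKKKK
KKBKKKK
KKBKKKK
KKKKKKK
KKKKKKK

Derivation:
After op 1 fill(4,4,R) [32 cells changed]:
RRBRRRR
RRBRRRR
RRBRRRR
RRBRRRR
RRRRRRR
RRRRRRR
After op 2 paint(0,0,K):
KRBRRRR
RRBRRRR
RRBRRRR
RRBRRRR
RRRRRRR
RRRRRRR
After op 3 fill(3,6,K) [37 cells changed]:
KKBKKKK
KKBKKKK
KKBKKKK
KKBKKKK
KKKKKKK
KKKKKKK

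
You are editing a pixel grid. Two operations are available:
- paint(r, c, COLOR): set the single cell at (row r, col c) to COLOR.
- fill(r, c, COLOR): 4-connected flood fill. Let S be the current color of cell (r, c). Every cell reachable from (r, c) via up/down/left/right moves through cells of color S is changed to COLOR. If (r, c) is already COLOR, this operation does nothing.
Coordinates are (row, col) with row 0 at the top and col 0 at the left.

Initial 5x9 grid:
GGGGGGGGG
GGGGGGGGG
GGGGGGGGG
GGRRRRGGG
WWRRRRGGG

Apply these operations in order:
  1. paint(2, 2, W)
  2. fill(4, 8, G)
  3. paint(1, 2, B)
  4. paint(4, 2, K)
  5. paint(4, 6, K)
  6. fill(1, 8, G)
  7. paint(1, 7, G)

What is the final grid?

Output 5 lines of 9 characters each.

After op 1 paint(2,2,W):
GGGGGGGGG
GGGGGGGGG
GGWGGGGGG
GGRRRRGGG
WWRRRRGGG
After op 2 fill(4,8,G) [0 cells changed]:
GGGGGGGGG
GGGGGGGGG
GGWGGGGGG
GGRRRRGGG
WWRRRRGGG
After op 3 paint(1,2,B):
GGGGGGGGG
GGBGGGGGG
GGWGGGGGG
GGRRRRGGG
WWRRRRGGG
After op 4 paint(4,2,K):
GGGGGGGGG
GGBGGGGGG
GGWGGGGGG
GGRRRRGGG
WWKRRRGGG
After op 5 paint(4,6,K):
GGGGGGGGG
GGBGGGGGG
GGWGGGGGG
GGRRRRGGG
WWKRRRKGG
After op 6 fill(1,8,G) [0 cells changed]:
GGGGGGGGG
GGBGGGGGG
GGWGGGGGG
GGRRRRGGG
WWKRRRKGG
After op 7 paint(1,7,G):
GGGGGGGGG
GGBGGGGGG
GGWGGGGGG
GGRRRRGGG
WWKRRRKGG

Answer: GGGGGGGGG
GGBGGGGGG
GGWGGGGGG
GGRRRRGGG
WWKRRRKGG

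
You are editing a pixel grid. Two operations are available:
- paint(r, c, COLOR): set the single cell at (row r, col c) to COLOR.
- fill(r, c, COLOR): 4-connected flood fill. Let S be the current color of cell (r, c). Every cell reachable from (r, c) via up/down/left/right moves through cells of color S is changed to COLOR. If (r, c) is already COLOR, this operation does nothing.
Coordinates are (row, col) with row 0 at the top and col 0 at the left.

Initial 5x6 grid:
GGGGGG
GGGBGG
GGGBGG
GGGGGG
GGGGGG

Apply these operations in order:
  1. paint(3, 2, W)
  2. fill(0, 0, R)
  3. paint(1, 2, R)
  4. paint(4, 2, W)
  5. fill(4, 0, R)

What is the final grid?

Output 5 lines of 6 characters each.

Answer: RRRRRR
RRRBRR
RRRBRR
RRWRRR
RRWRRR

Derivation:
After op 1 paint(3,2,W):
GGGGGG
GGGBGG
GGGBGG
GGWGGG
GGGGGG
After op 2 fill(0,0,R) [27 cells changed]:
RRRRRR
RRRBRR
RRRBRR
RRWRRR
RRRRRR
After op 3 paint(1,2,R):
RRRRRR
RRRBRR
RRRBRR
RRWRRR
RRRRRR
After op 4 paint(4,2,W):
RRRRRR
RRRBRR
RRRBRR
RRWRRR
RRWRRR
After op 5 fill(4,0,R) [0 cells changed]:
RRRRRR
RRRBRR
RRRBRR
RRWRRR
RRWRRR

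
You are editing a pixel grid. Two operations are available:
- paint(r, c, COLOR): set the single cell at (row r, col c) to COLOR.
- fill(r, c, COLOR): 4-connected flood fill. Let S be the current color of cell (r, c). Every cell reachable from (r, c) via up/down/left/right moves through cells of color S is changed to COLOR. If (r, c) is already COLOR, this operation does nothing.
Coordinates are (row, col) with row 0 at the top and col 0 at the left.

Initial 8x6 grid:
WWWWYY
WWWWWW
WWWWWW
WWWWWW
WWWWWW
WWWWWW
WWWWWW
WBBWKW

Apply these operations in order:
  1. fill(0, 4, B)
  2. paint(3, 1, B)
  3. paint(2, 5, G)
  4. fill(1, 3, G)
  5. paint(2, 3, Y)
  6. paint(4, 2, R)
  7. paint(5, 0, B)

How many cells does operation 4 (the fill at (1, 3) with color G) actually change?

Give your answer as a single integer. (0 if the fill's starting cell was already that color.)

After op 1 fill(0,4,B) [2 cells changed]:
WWWWBB
WWWWWW
WWWWWW
WWWWWW
WWWWWW
WWWWWW
WWWWWW
WBBWKW
After op 2 paint(3,1,B):
WWWWBB
WWWWWW
WWWWWW
WBWWWW
WWWWWW
WWWWWW
WWWWWW
WBBWKW
After op 3 paint(2,5,G):
WWWWBB
WWWWWW
WWWWWG
WBWWWW
WWWWWW
WWWWWW
WWWWWW
WBBWKW
After op 4 fill(1,3,G) [41 cells changed]:
GGGGBB
GGGGGG
GGGGGG
GBGGGG
GGGGGG
GGGGGG
GGGGGG
GBBGKG

Answer: 41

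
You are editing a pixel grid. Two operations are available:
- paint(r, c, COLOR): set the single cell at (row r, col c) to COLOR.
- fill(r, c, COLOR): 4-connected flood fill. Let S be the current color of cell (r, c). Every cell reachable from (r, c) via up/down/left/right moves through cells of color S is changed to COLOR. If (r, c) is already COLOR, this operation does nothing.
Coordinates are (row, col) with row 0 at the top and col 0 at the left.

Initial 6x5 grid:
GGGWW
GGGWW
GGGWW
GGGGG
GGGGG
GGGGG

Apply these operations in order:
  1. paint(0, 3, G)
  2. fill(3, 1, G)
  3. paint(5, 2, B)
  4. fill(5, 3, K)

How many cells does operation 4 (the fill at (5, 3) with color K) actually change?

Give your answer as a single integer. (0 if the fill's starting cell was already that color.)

Answer: 24

Derivation:
After op 1 paint(0,3,G):
GGGGW
GGGWW
GGGWW
GGGGG
GGGGG
GGGGG
After op 2 fill(3,1,G) [0 cells changed]:
GGGGW
GGGWW
GGGWW
GGGGG
GGGGG
GGGGG
After op 3 paint(5,2,B):
GGGGW
GGGWW
GGGWW
GGGGG
GGGGG
GGBGG
After op 4 fill(5,3,K) [24 cells changed]:
KKKKW
KKKWW
KKKWW
KKKKK
KKKKK
KKBKK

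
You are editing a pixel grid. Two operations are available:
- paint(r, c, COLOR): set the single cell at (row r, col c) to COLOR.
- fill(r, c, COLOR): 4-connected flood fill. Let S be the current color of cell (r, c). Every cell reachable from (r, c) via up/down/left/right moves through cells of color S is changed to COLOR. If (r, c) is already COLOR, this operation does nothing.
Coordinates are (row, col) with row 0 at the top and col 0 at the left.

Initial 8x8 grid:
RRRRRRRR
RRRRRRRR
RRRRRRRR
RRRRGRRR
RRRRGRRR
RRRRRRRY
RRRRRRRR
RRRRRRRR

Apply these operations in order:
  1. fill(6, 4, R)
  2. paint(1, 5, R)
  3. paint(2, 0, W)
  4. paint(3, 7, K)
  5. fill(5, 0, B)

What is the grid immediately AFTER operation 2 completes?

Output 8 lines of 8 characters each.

After op 1 fill(6,4,R) [0 cells changed]:
RRRRRRRR
RRRRRRRR
RRRRRRRR
RRRRGRRR
RRRRGRRR
RRRRRRRY
RRRRRRRR
RRRRRRRR
After op 2 paint(1,5,R):
RRRRRRRR
RRRRRRRR
RRRRRRRR
RRRRGRRR
RRRRGRRR
RRRRRRRY
RRRRRRRR
RRRRRRRR

Answer: RRRRRRRR
RRRRRRRR
RRRRRRRR
RRRRGRRR
RRRRGRRR
RRRRRRRY
RRRRRRRR
RRRRRRRR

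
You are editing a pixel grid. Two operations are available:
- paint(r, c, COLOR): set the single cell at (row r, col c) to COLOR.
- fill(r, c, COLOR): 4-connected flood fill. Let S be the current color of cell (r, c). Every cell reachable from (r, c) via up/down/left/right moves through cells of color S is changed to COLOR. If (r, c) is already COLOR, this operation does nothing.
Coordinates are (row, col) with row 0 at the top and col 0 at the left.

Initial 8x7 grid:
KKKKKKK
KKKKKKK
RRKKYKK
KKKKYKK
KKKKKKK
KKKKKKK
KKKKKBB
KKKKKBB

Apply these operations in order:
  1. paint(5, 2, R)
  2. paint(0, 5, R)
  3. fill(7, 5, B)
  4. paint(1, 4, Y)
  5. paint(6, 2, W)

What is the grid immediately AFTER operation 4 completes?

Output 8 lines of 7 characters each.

Answer: KKKKKRK
KKKKYKK
RRKKYKK
KKKKYKK
KKKKKKK
KKRKKKK
KKKKKBB
KKKKKBB

Derivation:
After op 1 paint(5,2,R):
KKKKKKK
KKKKKKK
RRKKYKK
KKKKYKK
KKKKKKK
KKRKKKK
KKKKKBB
KKKKKBB
After op 2 paint(0,5,R):
KKKKKRK
KKKKKKK
RRKKYKK
KKKKYKK
KKKKKKK
KKRKKKK
KKKKKBB
KKKKKBB
After op 3 fill(7,5,B) [0 cells changed]:
KKKKKRK
KKKKKKK
RRKKYKK
KKKKYKK
KKKKKKK
KKRKKKK
KKKKKBB
KKKKKBB
After op 4 paint(1,4,Y):
KKKKKRK
KKKKYKK
RRKKYKK
KKKKYKK
KKKKKKK
KKRKKKK
KKKKKBB
KKKKKBB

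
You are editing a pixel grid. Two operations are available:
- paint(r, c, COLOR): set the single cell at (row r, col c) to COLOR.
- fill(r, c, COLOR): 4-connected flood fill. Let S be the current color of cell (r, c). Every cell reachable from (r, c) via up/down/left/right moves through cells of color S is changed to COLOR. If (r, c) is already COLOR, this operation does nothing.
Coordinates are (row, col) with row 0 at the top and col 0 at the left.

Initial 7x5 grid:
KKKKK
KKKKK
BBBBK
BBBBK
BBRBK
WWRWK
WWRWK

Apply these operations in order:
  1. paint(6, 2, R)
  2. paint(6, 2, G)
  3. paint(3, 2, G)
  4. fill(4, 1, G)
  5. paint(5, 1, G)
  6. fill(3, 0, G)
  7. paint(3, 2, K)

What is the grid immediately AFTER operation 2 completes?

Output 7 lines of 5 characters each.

Answer: KKKKK
KKKKK
BBBBK
BBBBK
BBRBK
WWRWK
WWGWK

Derivation:
After op 1 paint(6,2,R):
KKKKK
KKKKK
BBBBK
BBBBK
BBRBK
WWRWK
WWRWK
After op 2 paint(6,2,G):
KKKKK
KKKKK
BBBBK
BBBBK
BBRBK
WWRWK
WWGWK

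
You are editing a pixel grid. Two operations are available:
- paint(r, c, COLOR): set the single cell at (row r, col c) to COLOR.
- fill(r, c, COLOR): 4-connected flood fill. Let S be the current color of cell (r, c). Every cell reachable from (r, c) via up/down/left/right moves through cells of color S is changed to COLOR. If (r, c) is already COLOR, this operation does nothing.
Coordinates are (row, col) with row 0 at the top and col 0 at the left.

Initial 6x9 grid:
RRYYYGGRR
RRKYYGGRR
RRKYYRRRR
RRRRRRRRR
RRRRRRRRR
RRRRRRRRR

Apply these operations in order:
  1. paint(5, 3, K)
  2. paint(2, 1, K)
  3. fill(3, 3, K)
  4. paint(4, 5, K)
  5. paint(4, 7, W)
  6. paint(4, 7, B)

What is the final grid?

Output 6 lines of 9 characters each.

Answer: KKYYYGGKK
KKKYYGGKK
KKKYYKKKK
KKKKKKKKK
KKKKKKKBK
KKKKKKKKK

Derivation:
After op 1 paint(5,3,K):
RRYYYGGRR
RRKYYGGRR
RRKYYRRRR
RRRRRRRRR
RRRRRRRRR
RRRKRRRRR
After op 2 paint(2,1,K):
RRYYYGGRR
RRKYYGGRR
RKKYYRRRR
RRRRRRRRR
RRRRRRRRR
RRRKRRRRR
After op 3 fill(3,3,K) [39 cells changed]:
KKYYYGGKK
KKKYYGGKK
KKKYYKKKK
KKKKKKKKK
KKKKKKKKK
KKKKKKKKK
After op 4 paint(4,5,K):
KKYYYGGKK
KKKYYGGKK
KKKYYKKKK
KKKKKKKKK
KKKKKKKKK
KKKKKKKKK
After op 5 paint(4,7,W):
KKYYYGGKK
KKKYYGGKK
KKKYYKKKK
KKKKKKKKK
KKKKKKKWK
KKKKKKKKK
After op 6 paint(4,7,B):
KKYYYGGKK
KKKYYGGKK
KKKYYKKKK
KKKKKKKKK
KKKKKKKBK
KKKKKKKKK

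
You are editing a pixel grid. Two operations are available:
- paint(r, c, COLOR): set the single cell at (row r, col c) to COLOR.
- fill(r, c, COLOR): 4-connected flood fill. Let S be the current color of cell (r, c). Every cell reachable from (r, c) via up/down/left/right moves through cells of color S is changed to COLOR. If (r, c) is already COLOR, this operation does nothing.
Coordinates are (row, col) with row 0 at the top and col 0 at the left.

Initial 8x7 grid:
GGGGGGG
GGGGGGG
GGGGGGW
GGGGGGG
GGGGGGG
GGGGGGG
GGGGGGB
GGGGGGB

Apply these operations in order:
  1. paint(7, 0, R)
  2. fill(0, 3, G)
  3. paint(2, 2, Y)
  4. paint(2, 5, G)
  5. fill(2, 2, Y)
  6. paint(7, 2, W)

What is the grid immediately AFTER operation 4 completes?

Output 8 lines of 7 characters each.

Answer: GGGGGGG
GGGGGGG
GGYGGGW
GGGGGGG
GGGGGGG
GGGGGGG
GGGGGGB
RGGGGGB

Derivation:
After op 1 paint(7,0,R):
GGGGGGG
GGGGGGG
GGGGGGW
GGGGGGG
GGGGGGG
GGGGGGG
GGGGGGB
RGGGGGB
After op 2 fill(0,3,G) [0 cells changed]:
GGGGGGG
GGGGGGG
GGGGGGW
GGGGGGG
GGGGGGG
GGGGGGG
GGGGGGB
RGGGGGB
After op 3 paint(2,2,Y):
GGGGGGG
GGGGGGG
GGYGGGW
GGGGGGG
GGGGGGG
GGGGGGG
GGGGGGB
RGGGGGB
After op 4 paint(2,5,G):
GGGGGGG
GGGGGGG
GGYGGGW
GGGGGGG
GGGGGGG
GGGGGGG
GGGGGGB
RGGGGGB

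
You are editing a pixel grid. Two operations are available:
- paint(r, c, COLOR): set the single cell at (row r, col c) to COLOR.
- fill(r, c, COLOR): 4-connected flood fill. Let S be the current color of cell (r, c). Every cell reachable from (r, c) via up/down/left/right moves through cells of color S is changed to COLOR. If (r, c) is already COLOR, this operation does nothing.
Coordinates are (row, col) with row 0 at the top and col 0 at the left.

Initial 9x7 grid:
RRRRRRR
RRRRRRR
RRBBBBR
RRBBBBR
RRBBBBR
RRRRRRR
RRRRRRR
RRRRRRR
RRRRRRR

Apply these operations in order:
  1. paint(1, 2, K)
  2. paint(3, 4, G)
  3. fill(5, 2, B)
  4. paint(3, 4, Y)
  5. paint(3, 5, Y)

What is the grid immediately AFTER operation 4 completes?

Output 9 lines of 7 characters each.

After op 1 paint(1,2,K):
RRRRRRR
RRKRRRR
RRBBBBR
RRBBBBR
RRBBBBR
RRRRRRR
RRRRRRR
RRRRRRR
RRRRRRR
After op 2 paint(3,4,G):
RRRRRRR
RRKRRRR
RRBBBBR
RRBBGBR
RRBBBBR
RRRRRRR
RRRRRRR
RRRRRRR
RRRRRRR
After op 3 fill(5,2,B) [50 cells changed]:
BBBBBBB
BBKBBBB
BBBBBBB
BBBBGBB
BBBBBBB
BBBBBBB
BBBBBBB
BBBBBBB
BBBBBBB
After op 4 paint(3,4,Y):
BBBBBBB
BBKBBBB
BBBBBBB
BBBBYBB
BBBBBBB
BBBBBBB
BBBBBBB
BBBBBBB
BBBBBBB

Answer: BBBBBBB
BBKBBBB
BBBBBBB
BBBBYBB
BBBBBBB
BBBBBBB
BBBBBBB
BBBBBBB
BBBBBBB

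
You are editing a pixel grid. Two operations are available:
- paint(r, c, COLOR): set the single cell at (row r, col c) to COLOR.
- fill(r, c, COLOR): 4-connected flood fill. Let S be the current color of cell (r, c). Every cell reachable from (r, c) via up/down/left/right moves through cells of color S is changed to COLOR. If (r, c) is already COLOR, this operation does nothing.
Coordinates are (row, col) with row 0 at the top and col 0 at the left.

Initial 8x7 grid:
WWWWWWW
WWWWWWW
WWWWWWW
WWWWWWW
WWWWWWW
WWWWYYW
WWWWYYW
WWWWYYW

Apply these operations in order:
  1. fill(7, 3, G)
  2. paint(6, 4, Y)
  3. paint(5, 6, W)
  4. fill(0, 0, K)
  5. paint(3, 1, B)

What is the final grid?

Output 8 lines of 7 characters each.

After op 1 fill(7,3,G) [50 cells changed]:
GGGGGGG
GGGGGGG
GGGGGGG
GGGGGGG
GGGGGGG
GGGGYYG
GGGGYYG
GGGGYYG
After op 2 paint(6,4,Y):
GGGGGGG
GGGGGGG
GGGGGGG
GGGGGGG
GGGGGGG
GGGGYYG
GGGGYYG
GGGGYYG
After op 3 paint(5,6,W):
GGGGGGG
GGGGGGG
GGGGGGG
GGGGGGG
GGGGGGG
GGGGYYW
GGGGYYG
GGGGYYG
After op 4 fill(0,0,K) [47 cells changed]:
KKKKKKK
KKKKKKK
KKKKKKK
KKKKKKK
KKKKKKK
KKKKYYW
KKKKYYG
KKKKYYG
After op 5 paint(3,1,B):
KKKKKKK
KKKKKKK
KKKKKKK
KBKKKKK
KKKKKKK
KKKKYYW
KKKKYYG
KKKKYYG

Answer: KKKKKKK
KKKKKKK
KKKKKKK
KBKKKKK
KKKKKKK
KKKKYYW
KKKKYYG
KKKKYYG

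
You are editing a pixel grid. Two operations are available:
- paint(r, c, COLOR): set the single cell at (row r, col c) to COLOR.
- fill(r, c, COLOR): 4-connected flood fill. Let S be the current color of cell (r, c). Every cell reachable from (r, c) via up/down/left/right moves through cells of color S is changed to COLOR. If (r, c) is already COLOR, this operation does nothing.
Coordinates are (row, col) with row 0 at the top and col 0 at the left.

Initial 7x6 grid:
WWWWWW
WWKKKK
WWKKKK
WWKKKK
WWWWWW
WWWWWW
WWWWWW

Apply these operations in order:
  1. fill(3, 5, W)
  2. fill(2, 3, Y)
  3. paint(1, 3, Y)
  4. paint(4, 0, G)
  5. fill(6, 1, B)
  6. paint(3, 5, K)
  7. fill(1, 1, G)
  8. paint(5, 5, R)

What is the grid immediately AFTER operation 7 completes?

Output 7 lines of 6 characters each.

Answer: GGGGGG
GGGGGG
GGGGGG
GGGGGK
GGGGGG
GGGGGG
GGGGGG

Derivation:
After op 1 fill(3,5,W) [12 cells changed]:
WWWWWW
WWWWWW
WWWWWW
WWWWWW
WWWWWW
WWWWWW
WWWWWW
After op 2 fill(2,3,Y) [42 cells changed]:
YYYYYY
YYYYYY
YYYYYY
YYYYYY
YYYYYY
YYYYYY
YYYYYY
After op 3 paint(1,3,Y):
YYYYYY
YYYYYY
YYYYYY
YYYYYY
YYYYYY
YYYYYY
YYYYYY
After op 4 paint(4,0,G):
YYYYYY
YYYYYY
YYYYYY
YYYYYY
GYYYYY
YYYYYY
YYYYYY
After op 5 fill(6,1,B) [41 cells changed]:
BBBBBB
BBBBBB
BBBBBB
BBBBBB
GBBBBB
BBBBBB
BBBBBB
After op 6 paint(3,5,K):
BBBBBB
BBBBBB
BBBBBB
BBBBBK
GBBBBB
BBBBBB
BBBBBB
After op 7 fill(1,1,G) [40 cells changed]:
GGGGGG
GGGGGG
GGGGGG
GGGGGK
GGGGGG
GGGGGG
GGGGGG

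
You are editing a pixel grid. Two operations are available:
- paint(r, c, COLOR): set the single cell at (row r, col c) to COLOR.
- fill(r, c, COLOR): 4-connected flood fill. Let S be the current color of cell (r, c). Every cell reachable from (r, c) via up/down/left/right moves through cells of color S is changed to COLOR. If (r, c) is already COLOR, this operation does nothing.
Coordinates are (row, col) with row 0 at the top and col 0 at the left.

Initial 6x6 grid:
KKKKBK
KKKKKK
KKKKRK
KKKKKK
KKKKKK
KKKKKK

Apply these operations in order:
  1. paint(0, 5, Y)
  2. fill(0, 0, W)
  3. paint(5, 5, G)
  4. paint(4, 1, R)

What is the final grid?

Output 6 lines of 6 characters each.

After op 1 paint(0,5,Y):
KKKKBY
KKKKKK
KKKKRK
KKKKKK
KKKKKK
KKKKKK
After op 2 fill(0,0,W) [33 cells changed]:
WWWWBY
WWWWWW
WWWWRW
WWWWWW
WWWWWW
WWWWWW
After op 3 paint(5,5,G):
WWWWBY
WWWWWW
WWWWRW
WWWWWW
WWWWWW
WWWWWG
After op 4 paint(4,1,R):
WWWWBY
WWWWWW
WWWWRW
WWWWWW
WRWWWW
WWWWWG

Answer: WWWWBY
WWWWWW
WWWWRW
WWWWWW
WRWWWW
WWWWWG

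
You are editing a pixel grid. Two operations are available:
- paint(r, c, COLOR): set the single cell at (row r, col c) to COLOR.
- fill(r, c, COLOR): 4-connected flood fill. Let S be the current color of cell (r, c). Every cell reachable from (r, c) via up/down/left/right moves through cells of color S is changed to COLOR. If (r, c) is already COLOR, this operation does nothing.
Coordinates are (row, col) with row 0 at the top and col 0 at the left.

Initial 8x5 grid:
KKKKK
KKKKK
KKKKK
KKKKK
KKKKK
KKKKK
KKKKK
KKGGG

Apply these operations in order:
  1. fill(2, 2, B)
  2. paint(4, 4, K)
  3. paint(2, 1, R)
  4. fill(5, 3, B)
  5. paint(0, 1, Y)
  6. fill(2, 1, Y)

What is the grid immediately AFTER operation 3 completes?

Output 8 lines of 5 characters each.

After op 1 fill(2,2,B) [37 cells changed]:
BBBBB
BBBBB
BBBBB
BBBBB
BBBBB
BBBBB
BBBBB
BBGGG
After op 2 paint(4,4,K):
BBBBB
BBBBB
BBBBB
BBBBB
BBBBK
BBBBB
BBBBB
BBGGG
After op 3 paint(2,1,R):
BBBBB
BBBBB
BRBBB
BBBBB
BBBBK
BBBBB
BBBBB
BBGGG

Answer: BBBBB
BBBBB
BRBBB
BBBBB
BBBBK
BBBBB
BBBBB
BBGGG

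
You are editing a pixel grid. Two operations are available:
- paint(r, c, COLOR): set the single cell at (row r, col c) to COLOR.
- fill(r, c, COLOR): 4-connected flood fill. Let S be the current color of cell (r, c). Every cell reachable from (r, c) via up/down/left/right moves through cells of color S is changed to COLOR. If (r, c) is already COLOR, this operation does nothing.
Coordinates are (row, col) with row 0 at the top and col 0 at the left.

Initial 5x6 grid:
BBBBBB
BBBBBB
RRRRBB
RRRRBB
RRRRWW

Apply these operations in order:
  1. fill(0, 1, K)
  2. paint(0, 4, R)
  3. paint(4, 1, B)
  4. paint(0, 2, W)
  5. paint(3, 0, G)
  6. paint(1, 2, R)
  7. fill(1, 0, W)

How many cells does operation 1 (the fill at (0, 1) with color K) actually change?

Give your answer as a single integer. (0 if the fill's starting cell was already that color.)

After op 1 fill(0,1,K) [16 cells changed]:
KKKKKK
KKKKKK
RRRRKK
RRRRKK
RRRRWW

Answer: 16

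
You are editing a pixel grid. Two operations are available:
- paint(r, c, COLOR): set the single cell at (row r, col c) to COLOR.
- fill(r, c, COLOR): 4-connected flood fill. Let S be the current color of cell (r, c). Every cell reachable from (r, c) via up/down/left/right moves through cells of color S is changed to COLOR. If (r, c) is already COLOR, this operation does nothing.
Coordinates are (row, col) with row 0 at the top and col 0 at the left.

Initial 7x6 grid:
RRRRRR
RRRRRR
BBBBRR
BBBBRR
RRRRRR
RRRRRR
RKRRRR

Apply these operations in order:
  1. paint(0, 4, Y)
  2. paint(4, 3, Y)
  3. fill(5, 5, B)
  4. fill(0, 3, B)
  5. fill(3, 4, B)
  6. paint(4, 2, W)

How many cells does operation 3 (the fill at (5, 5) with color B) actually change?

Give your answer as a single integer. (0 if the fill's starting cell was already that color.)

After op 1 paint(0,4,Y):
RRRRYR
RRRRRR
BBBBRR
BBBBRR
RRRRRR
RRRRRR
RKRRRR
After op 2 paint(4,3,Y):
RRRRYR
RRRRRR
BBBBRR
BBBBRR
RRRYRR
RRRRRR
RKRRRR
After op 3 fill(5,5,B) [31 cells changed]:
BBBBYB
BBBBBB
BBBBBB
BBBBBB
BBBYBB
BBBBBB
BKBBBB

Answer: 31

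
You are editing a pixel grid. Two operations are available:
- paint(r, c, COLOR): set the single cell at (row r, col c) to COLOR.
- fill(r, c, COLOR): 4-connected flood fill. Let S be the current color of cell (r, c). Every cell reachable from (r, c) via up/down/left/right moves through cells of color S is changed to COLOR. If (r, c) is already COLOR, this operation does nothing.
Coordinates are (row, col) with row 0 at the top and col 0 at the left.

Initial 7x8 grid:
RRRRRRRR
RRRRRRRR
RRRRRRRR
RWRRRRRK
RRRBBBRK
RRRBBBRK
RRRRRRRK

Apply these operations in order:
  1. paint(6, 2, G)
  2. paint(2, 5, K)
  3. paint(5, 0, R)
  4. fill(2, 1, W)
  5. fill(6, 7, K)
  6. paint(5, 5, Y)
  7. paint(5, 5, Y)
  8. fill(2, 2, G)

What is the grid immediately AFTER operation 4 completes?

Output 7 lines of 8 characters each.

Answer: WWWWWWWW
WWWWWWWW
WWWWWKWW
WWWWWWWK
WWWBBBWK
WWWBBBWK
WWGWWWWK

Derivation:
After op 1 paint(6,2,G):
RRRRRRRR
RRRRRRRR
RRRRRRRR
RWRRRRRK
RRRBBBRK
RRRBBBRK
RRGRRRRK
After op 2 paint(2,5,K):
RRRRRRRR
RRRRRRRR
RRRRRKRR
RWRRRRRK
RRRBBBRK
RRRBBBRK
RRGRRRRK
After op 3 paint(5,0,R):
RRRRRRRR
RRRRRRRR
RRRRRKRR
RWRRRRRK
RRRBBBRK
RRRBBBRK
RRGRRRRK
After op 4 fill(2,1,W) [43 cells changed]:
WWWWWWWW
WWWWWWWW
WWWWWKWW
WWWWWWWK
WWWBBBWK
WWWBBBWK
WWGWWWWK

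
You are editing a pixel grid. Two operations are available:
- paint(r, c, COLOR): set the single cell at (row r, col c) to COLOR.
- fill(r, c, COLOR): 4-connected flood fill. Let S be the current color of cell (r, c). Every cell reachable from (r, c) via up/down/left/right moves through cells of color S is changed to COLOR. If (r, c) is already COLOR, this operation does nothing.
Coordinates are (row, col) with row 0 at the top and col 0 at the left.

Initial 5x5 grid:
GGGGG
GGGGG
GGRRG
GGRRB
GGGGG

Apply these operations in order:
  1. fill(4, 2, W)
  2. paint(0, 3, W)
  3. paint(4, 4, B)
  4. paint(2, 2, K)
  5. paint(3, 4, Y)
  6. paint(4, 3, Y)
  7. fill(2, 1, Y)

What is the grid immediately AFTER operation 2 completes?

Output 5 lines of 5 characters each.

Answer: WWWWW
WWWWW
WWRRW
WWRRB
WWWWW

Derivation:
After op 1 fill(4,2,W) [20 cells changed]:
WWWWW
WWWWW
WWRRW
WWRRB
WWWWW
After op 2 paint(0,3,W):
WWWWW
WWWWW
WWRRW
WWRRB
WWWWW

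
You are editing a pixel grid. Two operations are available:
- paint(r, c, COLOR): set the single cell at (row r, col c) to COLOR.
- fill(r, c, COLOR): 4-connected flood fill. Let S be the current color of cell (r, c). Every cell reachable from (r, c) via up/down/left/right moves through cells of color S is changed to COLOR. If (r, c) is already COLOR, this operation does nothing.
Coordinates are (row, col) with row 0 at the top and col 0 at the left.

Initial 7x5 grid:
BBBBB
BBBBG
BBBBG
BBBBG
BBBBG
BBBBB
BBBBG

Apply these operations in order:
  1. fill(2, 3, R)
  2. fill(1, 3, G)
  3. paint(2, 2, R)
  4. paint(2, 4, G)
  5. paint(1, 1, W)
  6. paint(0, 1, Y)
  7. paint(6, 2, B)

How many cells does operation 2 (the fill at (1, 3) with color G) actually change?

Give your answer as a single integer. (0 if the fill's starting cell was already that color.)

After op 1 fill(2,3,R) [30 cells changed]:
RRRRR
RRRRG
RRRRG
RRRRG
RRRRG
RRRRR
RRRRG
After op 2 fill(1,3,G) [30 cells changed]:
GGGGG
GGGGG
GGGGG
GGGGG
GGGGG
GGGGG
GGGGG

Answer: 30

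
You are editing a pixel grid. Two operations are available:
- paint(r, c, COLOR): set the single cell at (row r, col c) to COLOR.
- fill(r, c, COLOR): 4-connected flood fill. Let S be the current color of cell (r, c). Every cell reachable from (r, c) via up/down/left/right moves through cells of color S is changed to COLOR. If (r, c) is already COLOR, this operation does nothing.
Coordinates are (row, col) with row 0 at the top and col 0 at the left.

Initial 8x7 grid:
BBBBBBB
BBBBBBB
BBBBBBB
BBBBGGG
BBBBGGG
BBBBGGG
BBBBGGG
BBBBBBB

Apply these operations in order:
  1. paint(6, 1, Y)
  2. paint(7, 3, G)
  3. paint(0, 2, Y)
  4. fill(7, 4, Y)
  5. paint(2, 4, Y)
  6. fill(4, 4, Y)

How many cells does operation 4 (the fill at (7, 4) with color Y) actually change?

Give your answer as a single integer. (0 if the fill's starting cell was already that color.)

Answer: 3

Derivation:
After op 1 paint(6,1,Y):
BBBBBBB
BBBBBBB
BBBBBBB
BBBBGGG
BBBBGGG
BBBBGGG
BYBBGGG
BBBBBBB
After op 2 paint(7,3,G):
BBBBBBB
BBBBBBB
BBBBBBB
BBBBGGG
BBBBGGG
BBBBGGG
BYBBGGG
BBBGBBB
After op 3 paint(0,2,Y):
BBYBBBB
BBBBBBB
BBBBBBB
BBBBGGG
BBBBGGG
BBBBGGG
BYBBGGG
BBBGBBB
After op 4 fill(7,4,Y) [3 cells changed]:
BBYBBBB
BBBBBBB
BBBBBBB
BBBBGGG
BBBBGGG
BBBBGGG
BYBBGGG
BBBGYYY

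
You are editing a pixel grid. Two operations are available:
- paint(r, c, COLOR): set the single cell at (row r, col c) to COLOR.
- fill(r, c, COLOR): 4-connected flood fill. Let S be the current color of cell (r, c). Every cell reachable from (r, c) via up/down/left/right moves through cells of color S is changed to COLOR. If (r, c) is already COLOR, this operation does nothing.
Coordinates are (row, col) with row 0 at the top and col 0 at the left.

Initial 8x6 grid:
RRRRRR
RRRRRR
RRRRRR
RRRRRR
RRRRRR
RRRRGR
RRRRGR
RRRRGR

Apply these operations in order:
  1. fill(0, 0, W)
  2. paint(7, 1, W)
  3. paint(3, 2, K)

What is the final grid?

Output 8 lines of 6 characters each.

Answer: WWWWWW
WWWWWW
WWWWWW
WWKWWW
WWWWWW
WWWWGW
WWWWGW
WWWWGW

Derivation:
After op 1 fill(0,0,W) [45 cells changed]:
WWWWWW
WWWWWW
WWWWWW
WWWWWW
WWWWWW
WWWWGW
WWWWGW
WWWWGW
After op 2 paint(7,1,W):
WWWWWW
WWWWWW
WWWWWW
WWWWWW
WWWWWW
WWWWGW
WWWWGW
WWWWGW
After op 3 paint(3,2,K):
WWWWWW
WWWWWW
WWWWWW
WWKWWW
WWWWWW
WWWWGW
WWWWGW
WWWWGW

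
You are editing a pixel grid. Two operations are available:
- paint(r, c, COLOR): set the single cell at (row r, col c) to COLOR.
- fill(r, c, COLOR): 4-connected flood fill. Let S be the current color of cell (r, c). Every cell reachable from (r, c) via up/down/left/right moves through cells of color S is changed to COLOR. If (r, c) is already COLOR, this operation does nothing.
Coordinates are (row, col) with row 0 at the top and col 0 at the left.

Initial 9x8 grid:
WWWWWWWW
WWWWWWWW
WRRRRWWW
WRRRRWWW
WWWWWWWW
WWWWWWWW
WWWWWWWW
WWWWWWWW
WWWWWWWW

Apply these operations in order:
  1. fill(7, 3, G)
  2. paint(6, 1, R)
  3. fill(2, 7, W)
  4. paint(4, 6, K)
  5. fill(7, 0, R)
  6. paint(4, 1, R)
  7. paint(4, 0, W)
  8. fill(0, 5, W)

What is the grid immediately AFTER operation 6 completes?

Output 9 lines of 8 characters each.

Answer: RRRRRRRR
RRRRRRRR
RRRRRRRR
RRRRRRRR
RRRRRRKR
RRRRRRRR
RRRRRRRR
RRRRRRRR
RRRRRRRR

Derivation:
After op 1 fill(7,3,G) [64 cells changed]:
GGGGGGGG
GGGGGGGG
GRRRRGGG
GRRRRGGG
GGGGGGGG
GGGGGGGG
GGGGGGGG
GGGGGGGG
GGGGGGGG
After op 2 paint(6,1,R):
GGGGGGGG
GGGGGGGG
GRRRRGGG
GRRRRGGG
GGGGGGGG
GGGGGGGG
GRGGGGGG
GGGGGGGG
GGGGGGGG
After op 3 fill(2,7,W) [63 cells changed]:
WWWWWWWW
WWWWWWWW
WRRRRWWW
WRRRRWWW
WWWWWWWW
WWWWWWWW
WRWWWWWW
WWWWWWWW
WWWWWWWW
After op 4 paint(4,6,K):
WWWWWWWW
WWWWWWWW
WRRRRWWW
WRRRRWWW
WWWWWWKW
WWWWWWWW
WRWWWWWW
WWWWWWWW
WWWWWWWW
After op 5 fill(7,0,R) [62 cells changed]:
RRRRRRRR
RRRRRRRR
RRRRRRRR
RRRRRRRR
RRRRRRKR
RRRRRRRR
RRRRRRRR
RRRRRRRR
RRRRRRRR
After op 6 paint(4,1,R):
RRRRRRRR
RRRRRRRR
RRRRRRRR
RRRRRRRR
RRRRRRKR
RRRRRRRR
RRRRRRRR
RRRRRRRR
RRRRRRRR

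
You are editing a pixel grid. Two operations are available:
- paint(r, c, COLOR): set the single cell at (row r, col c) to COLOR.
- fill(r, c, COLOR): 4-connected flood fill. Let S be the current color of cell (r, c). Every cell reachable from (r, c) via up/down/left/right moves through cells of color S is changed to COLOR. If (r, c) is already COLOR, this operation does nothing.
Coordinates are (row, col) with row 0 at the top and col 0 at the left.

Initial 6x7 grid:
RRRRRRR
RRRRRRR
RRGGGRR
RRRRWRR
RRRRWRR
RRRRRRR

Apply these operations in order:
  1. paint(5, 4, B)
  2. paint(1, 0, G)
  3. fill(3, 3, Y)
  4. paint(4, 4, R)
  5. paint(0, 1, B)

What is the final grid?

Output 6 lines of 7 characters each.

After op 1 paint(5,4,B):
RRRRRRR
RRRRRRR
RRGGGRR
RRRRWRR
RRRRWRR
RRRRBRR
After op 2 paint(1,0,G):
RRRRRRR
GRRRRRR
RRGGGRR
RRRRWRR
RRRRWRR
RRRRBRR
After op 3 fill(3,3,Y) [35 cells changed]:
YYYYYYY
GYYYYYY
YYGGGYY
YYYYWYY
YYYYWYY
YYYYBYY
After op 4 paint(4,4,R):
YYYYYYY
GYYYYYY
YYGGGYY
YYYYWYY
YYYYRYY
YYYYBYY
After op 5 paint(0,1,B):
YBYYYYY
GYYYYYY
YYGGGYY
YYYYWYY
YYYYRYY
YYYYBYY

Answer: YBYYYYY
GYYYYYY
YYGGGYY
YYYYWYY
YYYYRYY
YYYYBYY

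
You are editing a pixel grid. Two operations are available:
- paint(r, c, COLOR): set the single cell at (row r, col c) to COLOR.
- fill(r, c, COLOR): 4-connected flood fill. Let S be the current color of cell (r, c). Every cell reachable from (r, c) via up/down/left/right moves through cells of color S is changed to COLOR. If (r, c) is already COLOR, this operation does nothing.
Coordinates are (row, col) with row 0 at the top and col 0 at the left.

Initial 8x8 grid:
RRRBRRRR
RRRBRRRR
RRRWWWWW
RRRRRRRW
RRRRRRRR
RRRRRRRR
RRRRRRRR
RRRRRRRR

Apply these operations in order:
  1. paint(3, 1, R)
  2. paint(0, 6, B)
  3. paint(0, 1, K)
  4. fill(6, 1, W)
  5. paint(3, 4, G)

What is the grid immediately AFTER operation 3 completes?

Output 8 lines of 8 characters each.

After op 1 paint(3,1,R):
RRRBRRRR
RRRBRRRR
RRRWWWWW
RRRRRRRW
RRRRRRRR
RRRRRRRR
RRRRRRRR
RRRRRRRR
After op 2 paint(0,6,B):
RRRBRRBR
RRRBRRRR
RRRWWWWW
RRRRRRRW
RRRRRRRR
RRRRRRRR
RRRRRRRR
RRRRRRRR
After op 3 paint(0,1,K):
RKRBRRBR
RRRBRRRR
RRRWWWWW
RRRRRRRW
RRRRRRRR
RRRRRRRR
RRRRRRRR
RRRRRRRR

Answer: RKRBRRBR
RRRBRRRR
RRRWWWWW
RRRRRRRW
RRRRRRRR
RRRRRRRR
RRRRRRRR
RRRRRRRR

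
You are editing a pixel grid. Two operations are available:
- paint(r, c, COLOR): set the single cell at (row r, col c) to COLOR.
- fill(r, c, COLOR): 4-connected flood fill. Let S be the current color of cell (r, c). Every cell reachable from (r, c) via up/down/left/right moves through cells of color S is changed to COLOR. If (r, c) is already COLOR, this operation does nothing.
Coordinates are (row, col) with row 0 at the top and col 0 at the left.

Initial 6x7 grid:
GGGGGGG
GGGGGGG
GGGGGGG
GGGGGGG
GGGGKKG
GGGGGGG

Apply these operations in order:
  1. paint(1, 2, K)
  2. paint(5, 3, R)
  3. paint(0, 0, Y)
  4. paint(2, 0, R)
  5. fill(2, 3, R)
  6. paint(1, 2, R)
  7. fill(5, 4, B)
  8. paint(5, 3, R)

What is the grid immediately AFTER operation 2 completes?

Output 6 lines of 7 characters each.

After op 1 paint(1,2,K):
GGGGGGG
GGKGGGG
GGGGGGG
GGGGGGG
GGGGKKG
GGGGGGG
After op 2 paint(5,3,R):
GGGGGGG
GGKGGGG
GGGGGGG
GGGGGGG
GGGGKKG
GGGRGGG

Answer: GGGGGGG
GGKGGGG
GGGGGGG
GGGGGGG
GGGGKKG
GGGRGGG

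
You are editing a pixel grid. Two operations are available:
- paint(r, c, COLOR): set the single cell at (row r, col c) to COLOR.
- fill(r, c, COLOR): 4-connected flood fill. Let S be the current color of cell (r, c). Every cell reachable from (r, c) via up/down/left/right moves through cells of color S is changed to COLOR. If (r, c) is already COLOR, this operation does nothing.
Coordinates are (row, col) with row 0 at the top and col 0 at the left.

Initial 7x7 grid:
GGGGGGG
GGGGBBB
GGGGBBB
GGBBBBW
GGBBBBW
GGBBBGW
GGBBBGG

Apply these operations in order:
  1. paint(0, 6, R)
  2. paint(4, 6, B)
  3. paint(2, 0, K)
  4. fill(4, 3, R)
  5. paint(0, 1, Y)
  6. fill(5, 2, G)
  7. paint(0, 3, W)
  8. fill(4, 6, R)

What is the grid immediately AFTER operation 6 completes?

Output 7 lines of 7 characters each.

Answer: GYGGGGG
GGGGGGG
KGGGGGG
GGGGGGW
GGGGGGG
GGGGGGW
GGGGGGG

Derivation:
After op 1 paint(0,6,R):
GGGGGGR
GGGGBBB
GGGGBBB
GGBBBBW
GGBBBBW
GGBBBGW
GGBBBGG
After op 2 paint(4,6,B):
GGGGGGR
GGGGBBB
GGGGBBB
GGBBBBW
GGBBBBB
GGBBBGW
GGBBBGG
After op 3 paint(2,0,K):
GGGGGGR
GGGGBBB
KGGGBBB
GGBBBBW
GGBBBBB
GGBBBGW
GGBBBGG
After op 4 fill(4,3,R) [21 cells changed]:
GGGGGGR
GGGGRRR
KGGGRRR
GGRRRRW
GGRRRRR
GGRRRGW
GGRRRGG
After op 5 paint(0,1,Y):
GYGGGGR
GGGGRRR
KGGGRRR
GGRRRRW
GGRRRRR
GGRRRGW
GGRRRGG
After op 6 fill(5,2,G) [22 cells changed]:
GYGGGGG
GGGGGGG
KGGGGGG
GGGGGGW
GGGGGGG
GGGGGGW
GGGGGGG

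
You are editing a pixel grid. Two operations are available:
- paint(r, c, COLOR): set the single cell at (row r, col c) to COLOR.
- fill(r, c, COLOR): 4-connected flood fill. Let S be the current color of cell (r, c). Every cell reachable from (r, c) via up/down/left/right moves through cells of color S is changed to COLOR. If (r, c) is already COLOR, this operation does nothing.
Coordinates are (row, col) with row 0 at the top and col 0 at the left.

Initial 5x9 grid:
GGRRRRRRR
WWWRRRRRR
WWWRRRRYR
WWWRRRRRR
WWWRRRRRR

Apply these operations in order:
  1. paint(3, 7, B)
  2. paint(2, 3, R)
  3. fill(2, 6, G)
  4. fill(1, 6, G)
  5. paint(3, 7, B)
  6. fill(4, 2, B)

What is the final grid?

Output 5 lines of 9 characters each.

Answer: GGGGGGGGG
BBBGGGGGG
BBBGGGGYG
BBBGGGGBG
BBBGGGGGG

Derivation:
After op 1 paint(3,7,B):
GGRRRRRRR
WWWRRRRRR
WWWRRRRYR
WWWRRRRBR
WWWRRRRRR
After op 2 paint(2,3,R):
GGRRRRRRR
WWWRRRRRR
WWWRRRRYR
WWWRRRRBR
WWWRRRRRR
After op 3 fill(2,6,G) [29 cells changed]:
GGGGGGGGG
WWWGGGGGG
WWWGGGGYG
WWWGGGGBG
WWWGGGGGG
After op 4 fill(1,6,G) [0 cells changed]:
GGGGGGGGG
WWWGGGGGG
WWWGGGGYG
WWWGGGGBG
WWWGGGGGG
After op 5 paint(3,7,B):
GGGGGGGGG
WWWGGGGGG
WWWGGGGYG
WWWGGGGBG
WWWGGGGGG
After op 6 fill(4,2,B) [12 cells changed]:
GGGGGGGGG
BBBGGGGGG
BBBGGGGYG
BBBGGGGBG
BBBGGGGGG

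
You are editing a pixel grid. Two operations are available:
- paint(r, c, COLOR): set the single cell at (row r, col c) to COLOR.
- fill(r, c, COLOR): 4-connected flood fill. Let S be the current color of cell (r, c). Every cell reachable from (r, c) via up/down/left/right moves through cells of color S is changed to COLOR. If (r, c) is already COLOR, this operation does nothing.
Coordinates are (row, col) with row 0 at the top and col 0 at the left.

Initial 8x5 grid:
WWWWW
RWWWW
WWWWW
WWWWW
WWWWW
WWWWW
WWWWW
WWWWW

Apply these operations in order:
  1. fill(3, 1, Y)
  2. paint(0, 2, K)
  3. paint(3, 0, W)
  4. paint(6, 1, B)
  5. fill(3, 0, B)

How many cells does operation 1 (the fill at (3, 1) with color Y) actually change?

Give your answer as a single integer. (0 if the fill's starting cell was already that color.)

After op 1 fill(3,1,Y) [39 cells changed]:
YYYYY
RYYYY
YYYYY
YYYYY
YYYYY
YYYYY
YYYYY
YYYYY

Answer: 39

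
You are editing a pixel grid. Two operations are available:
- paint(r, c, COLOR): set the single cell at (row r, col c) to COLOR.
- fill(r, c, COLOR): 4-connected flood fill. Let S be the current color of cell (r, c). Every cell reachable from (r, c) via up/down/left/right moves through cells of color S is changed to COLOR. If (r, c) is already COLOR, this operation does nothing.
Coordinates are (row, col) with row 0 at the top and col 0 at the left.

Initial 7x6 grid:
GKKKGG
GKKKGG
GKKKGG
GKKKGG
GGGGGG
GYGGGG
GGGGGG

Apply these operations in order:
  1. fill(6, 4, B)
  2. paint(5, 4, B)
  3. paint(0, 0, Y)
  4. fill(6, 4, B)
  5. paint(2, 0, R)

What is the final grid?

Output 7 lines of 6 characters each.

Answer: YKKKBB
BKKKBB
RKKKBB
BKKKBB
BBBBBB
BYBBBB
BBBBBB

Derivation:
After op 1 fill(6,4,B) [29 cells changed]:
BKKKBB
BKKKBB
BKKKBB
BKKKBB
BBBBBB
BYBBBB
BBBBBB
After op 2 paint(5,4,B):
BKKKBB
BKKKBB
BKKKBB
BKKKBB
BBBBBB
BYBBBB
BBBBBB
After op 3 paint(0,0,Y):
YKKKBB
BKKKBB
BKKKBB
BKKKBB
BBBBBB
BYBBBB
BBBBBB
After op 4 fill(6,4,B) [0 cells changed]:
YKKKBB
BKKKBB
BKKKBB
BKKKBB
BBBBBB
BYBBBB
BBBBBB
After op 5 paint(2,0,R):
YKKKBB
BKKKBB
RKKKBB
BKKKBB
BBBBBB
BYBBBB
BBBBBB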